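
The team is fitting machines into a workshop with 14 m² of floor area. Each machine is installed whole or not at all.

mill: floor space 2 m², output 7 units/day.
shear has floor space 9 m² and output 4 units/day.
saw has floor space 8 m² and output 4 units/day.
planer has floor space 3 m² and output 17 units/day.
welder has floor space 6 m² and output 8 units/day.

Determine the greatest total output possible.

This is an integer program with binary decision variables.
Allowing fractional choices, the relaxed optimum would be about 33.5, but machines are indivisible.
mill + shear + planer: floor space 2 + 9 + 3 = 14 ≤ 14, output 7 + 4 + 17 = 28.
mill + planer + welder: floor space 2 + 3 + 6 = 11 ≤ 14, output 7 + 17 + 8 = 32.
mill + saw + planer: floor space 2 + 8 + 3 = 13 ≤ 14, output 7 + 4 + 17 = 28.
Best is mill, planer, and welder with total output 32.

32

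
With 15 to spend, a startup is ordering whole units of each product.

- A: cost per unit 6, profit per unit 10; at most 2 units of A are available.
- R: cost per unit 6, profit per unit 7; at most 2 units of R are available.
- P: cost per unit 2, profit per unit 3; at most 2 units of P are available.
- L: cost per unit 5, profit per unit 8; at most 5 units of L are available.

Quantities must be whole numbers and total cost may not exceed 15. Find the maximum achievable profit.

Take 3×L: cost 15 ≤ 15, profit 3·8 = 24.
No other integer combination yields more.

24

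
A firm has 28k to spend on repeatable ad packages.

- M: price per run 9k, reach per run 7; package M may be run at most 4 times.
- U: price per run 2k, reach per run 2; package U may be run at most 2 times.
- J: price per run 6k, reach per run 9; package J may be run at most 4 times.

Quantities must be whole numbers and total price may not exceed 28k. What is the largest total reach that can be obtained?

J has the best ratio (9/6); taking only J gives at most 4×9 = 36 (stopped by the price limit).
Mixing does better — 2×U and 4×J: price 28 ≤ 28, reach 2·2 + 4·9 = 40.

40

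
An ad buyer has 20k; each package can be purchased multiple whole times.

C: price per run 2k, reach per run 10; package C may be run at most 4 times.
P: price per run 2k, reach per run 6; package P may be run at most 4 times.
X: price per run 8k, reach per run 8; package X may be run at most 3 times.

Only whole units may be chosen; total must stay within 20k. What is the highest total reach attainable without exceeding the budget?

Take 4×C and 4×P: price 16 ≤ 20, reach 4·10 + 4·6 = 64.
C has the best ratio (10/2) and is taken to its limit of 4; remaining capacity is filled optimally with the others.

64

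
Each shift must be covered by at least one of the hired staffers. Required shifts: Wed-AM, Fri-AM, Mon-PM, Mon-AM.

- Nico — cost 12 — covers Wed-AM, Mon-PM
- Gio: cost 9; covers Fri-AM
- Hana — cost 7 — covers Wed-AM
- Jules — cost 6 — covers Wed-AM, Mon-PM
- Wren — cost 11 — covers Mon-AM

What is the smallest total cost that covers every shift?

26

Choose Gio, Jules, and Wren: together they cover Wed-AM, Fri-AM, Mon-PM, Mon-AM — every shift.
Total cost: 9 + 6 + 11 = 26.
No cover costs less than 26.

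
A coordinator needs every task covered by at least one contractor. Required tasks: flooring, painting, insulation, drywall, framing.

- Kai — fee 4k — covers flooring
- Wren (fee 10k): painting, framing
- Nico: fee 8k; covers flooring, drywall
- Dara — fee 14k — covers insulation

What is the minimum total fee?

Choose Wren, Nico, and Dara: together they cover flooring, painting, insulation, drywall, framing — every task.
Total fee: 10 + 8 + 14 = 32.

32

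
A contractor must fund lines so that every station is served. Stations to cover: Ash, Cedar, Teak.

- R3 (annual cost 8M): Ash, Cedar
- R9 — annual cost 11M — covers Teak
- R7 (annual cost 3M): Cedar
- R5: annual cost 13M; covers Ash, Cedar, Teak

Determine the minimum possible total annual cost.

The greedy cost-per-new-station heuristic would pick R7 and R5 for 16, but a cheaper cover exists.
R5 alone covers Ash, Cedar, Teak — every station.
Total annual cost: 13.
No cover costs less than 13.

13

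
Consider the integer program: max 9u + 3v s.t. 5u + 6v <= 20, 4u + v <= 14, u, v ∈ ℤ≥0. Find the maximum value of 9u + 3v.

Relaxing integrality, the LP optimum is 31.89 at (u,v) = (3.37, 0.526), which is not an integer point.
(u,v)=(3,0): 5·3+6·0=15≤20, 4·3+1·0=12≤14, objective 27.
(u,v)=(2,1): 5·2+6·1=16≤20, 4·2+1·1=9≤14, objective 21.
(u,v)=(2,0): 5·2+6·0=10≤20, 4·2+1·0=8≤14, objective 18.
The best lattice point is (3,0), giving 27.

27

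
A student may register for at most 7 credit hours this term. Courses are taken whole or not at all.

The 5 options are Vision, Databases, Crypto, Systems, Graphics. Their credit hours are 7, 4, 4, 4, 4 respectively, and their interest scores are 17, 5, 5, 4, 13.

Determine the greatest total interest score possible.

17

Treat it as a binary knapsack problem.
Allowing fractional choices, the relaxed optimum would be about 20.3, but courses are indivisible.
Graphics: credit hours 4 ≤ 7, interest score 13.
Databases: credit hours 4 ≤ 7, interest score 5.
Vision: credit hours 7 ≤ 7, interest score 17.
Best is Vision with total interest score 17.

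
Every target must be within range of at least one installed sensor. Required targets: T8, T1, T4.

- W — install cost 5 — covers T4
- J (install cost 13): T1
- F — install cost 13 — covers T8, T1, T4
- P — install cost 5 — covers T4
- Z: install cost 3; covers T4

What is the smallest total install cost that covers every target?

13

The greedy cost-per-new-target heuristic would pick Z and F for 16, but a cheaper cover exists.
F alone covers T8, T1, T4 — every target.
Total install cost: 13.
No cover costs less than 13.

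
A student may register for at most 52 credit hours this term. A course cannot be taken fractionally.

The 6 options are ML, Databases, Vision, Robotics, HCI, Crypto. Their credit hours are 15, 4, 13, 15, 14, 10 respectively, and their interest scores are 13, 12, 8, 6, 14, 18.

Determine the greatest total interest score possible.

Databases + Vision + HCI + Crypto: credit hours 4 + 13 + 14 + 10 = 41 ≤ 52, interest score 12 + 8 + 14 + 18 = 52.
ML + Vision + HCI + Crypto: credit hours 15 + 13 + 14 + 10 = 52 ≤ 52, interest score 13 + 8 + 14 + 18 = 53.
ML + Databases + HCI + Crypto: credit hours 15 + 4 + 14 + 10 = 43 ≤ 52, interest score 13 + 12 + 14 + 18 = 57.
Best is ML, Databases, HCI, and Crypto with total interest score 57.

57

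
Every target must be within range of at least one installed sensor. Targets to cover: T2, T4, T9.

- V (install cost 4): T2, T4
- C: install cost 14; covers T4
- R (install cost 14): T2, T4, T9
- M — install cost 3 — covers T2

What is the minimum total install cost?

14

The greedy cost-per-new-target heuristic would pick V and R for 18, but a cheaper cover exists.
R alone covers T2, T4, T9 — every target.
Total install cost: 14.
No cover costs less than 14.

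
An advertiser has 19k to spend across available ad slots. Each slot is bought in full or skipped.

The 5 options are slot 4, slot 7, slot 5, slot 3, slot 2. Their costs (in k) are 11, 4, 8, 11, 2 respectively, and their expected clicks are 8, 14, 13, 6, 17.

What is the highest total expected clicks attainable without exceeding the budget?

44

This is an integer program with binary decision variables.
Allowing fractional choices, the relaxed optimum would be about 47.6, but ad slots are indivisible.
slot 4 + slot 7 + slot 2: cost 11 + 4 + 2 = 17 ≤ 19, expected clicks 8 + 14 + 17 = 39.
slot 7 + slot 5 + slot 2: cost 4 + 8 + 2 = 14 ≤ 19, expected clicks 14 + 13 + 17 = 44.
Best is slot 7, slot 5, and slot 2 with total expected clicks 44.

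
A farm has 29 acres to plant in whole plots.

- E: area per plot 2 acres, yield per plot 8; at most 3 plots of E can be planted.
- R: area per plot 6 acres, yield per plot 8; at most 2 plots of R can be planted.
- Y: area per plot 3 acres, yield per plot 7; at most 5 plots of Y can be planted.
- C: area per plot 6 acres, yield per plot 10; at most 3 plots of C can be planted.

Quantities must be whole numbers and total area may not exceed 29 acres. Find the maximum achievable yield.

3×E, 5×Y, and 1×C: area 27 ≤ 29, yield 3·8 + 5·7 + 1·10 = 69.
3×E, 1×R, and 5×Y: area 27 ≤ 29, yield 3·8 + 1·8 + 5·7 = 67.
Best is 69.

69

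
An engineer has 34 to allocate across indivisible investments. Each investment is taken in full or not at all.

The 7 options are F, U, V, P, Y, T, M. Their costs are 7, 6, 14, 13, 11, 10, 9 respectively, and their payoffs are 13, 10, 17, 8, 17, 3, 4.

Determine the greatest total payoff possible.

F + V + Y: cost 7 + 14 + 11 = 32 ≤ 34, payoff 13 + 17 + 17 = 47.
U + V + Y: cost 6 + 14 + 11 = 31 ≤ 34, payoff 10 + 17 + 17 = 44.
Best is F, V, and Y with total payoff 47.

47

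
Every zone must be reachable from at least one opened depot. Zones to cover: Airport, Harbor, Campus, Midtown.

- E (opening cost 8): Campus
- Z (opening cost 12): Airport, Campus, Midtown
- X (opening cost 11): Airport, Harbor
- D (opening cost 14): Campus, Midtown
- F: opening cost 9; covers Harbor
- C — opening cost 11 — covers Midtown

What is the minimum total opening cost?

This is an integer covering problem.
Choose Z and F: together they cover Airport, Harbor, Campus, Midtown — every zone.
Total opening cost: 12 + 9 = 21.

21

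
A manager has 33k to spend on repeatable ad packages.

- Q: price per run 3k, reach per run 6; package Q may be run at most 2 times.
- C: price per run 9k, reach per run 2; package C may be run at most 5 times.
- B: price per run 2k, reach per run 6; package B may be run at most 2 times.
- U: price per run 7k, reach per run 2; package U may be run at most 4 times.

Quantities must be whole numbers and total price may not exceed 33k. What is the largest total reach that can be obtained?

30

2×Q, 1×C, 2×B, and 2×U: price 33 ≤ 33, reach 2·6 + 1·2 + 2·6 + 2·2 = 30.
2×Q, 2×B, and 3×U: price 31 ≤ 33, reach 2·6 + 2·6 + 3·2 = 30.
Best is 30.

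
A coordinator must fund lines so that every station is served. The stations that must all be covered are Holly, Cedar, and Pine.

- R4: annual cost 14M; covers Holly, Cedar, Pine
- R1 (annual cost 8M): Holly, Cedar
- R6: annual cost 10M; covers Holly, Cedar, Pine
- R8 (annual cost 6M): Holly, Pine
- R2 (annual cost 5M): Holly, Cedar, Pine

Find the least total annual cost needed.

This is an integer covering problem.
R2 alone covers Holly, Cedar, Pine — every station.
Total annual cost: 5.

5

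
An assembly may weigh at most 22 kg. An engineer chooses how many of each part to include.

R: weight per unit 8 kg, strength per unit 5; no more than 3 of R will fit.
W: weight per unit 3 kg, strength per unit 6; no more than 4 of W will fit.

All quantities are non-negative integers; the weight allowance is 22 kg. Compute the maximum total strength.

W has the best ratio (6/3); taking only W gives at most 4×6 = 24 (stopped by the supply cap of 4).
Mixing does better — 1×R and 4×W: weight 20 ≤ 22, strength 1·5 + 4·6 = 29.

29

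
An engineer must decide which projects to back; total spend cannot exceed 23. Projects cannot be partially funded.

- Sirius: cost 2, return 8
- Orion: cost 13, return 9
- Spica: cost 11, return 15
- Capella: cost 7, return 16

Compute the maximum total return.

Allowing fractional choices, the relaxed optimum would be about 41.1, but projects are indivisible.
Sirius + Orion + Capella: cost 2 + 13 + 7 = 22 ≤ 23, return 8 + 9 + 16 = 33.
Spica + Capella: cost 11 + 7 = 18 ≤ 23, return 15 + 16 = 31.
Sirius + Spica + Capella: cost 2 + 11 + 7 = 20 ≤ 23, return 8 + 15 + 16 = 39.
Best is Sirius, Spica, and Capella with total return 39.

39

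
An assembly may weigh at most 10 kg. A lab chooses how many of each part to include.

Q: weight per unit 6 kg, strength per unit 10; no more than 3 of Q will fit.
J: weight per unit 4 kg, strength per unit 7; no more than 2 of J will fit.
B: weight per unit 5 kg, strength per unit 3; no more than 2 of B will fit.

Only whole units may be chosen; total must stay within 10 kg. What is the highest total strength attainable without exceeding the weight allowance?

17

J has the best ratio (7/4); taking only J gives at most 2×7 = 14 (stopped by the weight limit).
Mixing does better — 1×Q and 1×J: weight 10 ≤ 10, strength 1·10 + 1·7 = 17.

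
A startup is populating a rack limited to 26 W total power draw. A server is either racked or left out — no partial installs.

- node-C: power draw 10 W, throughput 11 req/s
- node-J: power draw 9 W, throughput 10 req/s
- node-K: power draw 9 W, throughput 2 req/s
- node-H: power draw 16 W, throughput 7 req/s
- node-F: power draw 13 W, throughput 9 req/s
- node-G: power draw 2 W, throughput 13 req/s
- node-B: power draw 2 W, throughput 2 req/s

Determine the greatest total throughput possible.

Treat it as a binary knapsack problem.
node-C + node-J + node-G: power draw 10 + 9 + 2 = 21 ≤ 26, throughput 11 + 10 + 13 = 34.
node-C + node-J + node-G + node-B: power draw 10 + 9 + 2 + 2 = 23 ≤ 26, throughput 11 + 10 + 13 + 2 = 36.
Best is node-C, node-J, node-G, and node-B with total throughput 36.

36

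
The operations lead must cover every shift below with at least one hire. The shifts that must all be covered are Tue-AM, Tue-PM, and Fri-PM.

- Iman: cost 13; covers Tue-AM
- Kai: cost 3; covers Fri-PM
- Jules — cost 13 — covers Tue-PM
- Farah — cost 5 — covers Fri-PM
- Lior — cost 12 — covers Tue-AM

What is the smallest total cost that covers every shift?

This is a weighted set-cover instance.
Choose Kai, Jules, and Lior: together they cover Tue-AM, Tue-PM, Fri-PM — every shift.
Total cost: 3 + 13 + 12 = 28.

28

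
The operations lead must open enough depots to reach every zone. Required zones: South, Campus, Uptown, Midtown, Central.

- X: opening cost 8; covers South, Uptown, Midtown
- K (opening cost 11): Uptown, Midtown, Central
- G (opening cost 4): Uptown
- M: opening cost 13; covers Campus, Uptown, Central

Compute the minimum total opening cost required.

Choose X and M: together they cover South, Campus, Uptown, Midtown, Central — every zone.
Total opening cost: 8 + 13 = 21.
No cover costs less than 21.

21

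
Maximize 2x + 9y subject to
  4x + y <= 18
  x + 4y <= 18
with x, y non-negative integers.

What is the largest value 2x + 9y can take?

(x,y)=(2,4) is feasible, giving 40.
(x,y)=(1,4) is feasible, giving 38.
(x,y)=(0,4) is feasible, giving 36.
(x,y)=(3,3) is feasible, giving 33.
Maximum is 40 at (x,y)=(2,4).

40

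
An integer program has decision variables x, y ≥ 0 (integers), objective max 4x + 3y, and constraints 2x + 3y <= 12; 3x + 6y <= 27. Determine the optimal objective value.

(x,y)=(6,0): 2·6+3·0=12≤12, 3·6+6·0=18≤27, objective 24.
(x,y)=(5,0): 2·5+3·0=10≤12, 3·5+6·0=15≤27, objective 20.
Maximum is 24 at (x,y)=(6,0).

24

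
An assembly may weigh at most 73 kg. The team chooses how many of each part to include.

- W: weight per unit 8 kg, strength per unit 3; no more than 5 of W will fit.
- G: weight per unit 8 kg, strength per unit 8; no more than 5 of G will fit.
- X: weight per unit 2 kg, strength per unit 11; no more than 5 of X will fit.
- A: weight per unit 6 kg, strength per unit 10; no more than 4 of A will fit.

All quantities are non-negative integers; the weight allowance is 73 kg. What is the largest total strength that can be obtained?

127

This is a bounded integer knapsack.
5×G, 5×X, and 3×A: weight 68 ≤ 73, strength 5·8 + 5·11 + 3·10 = 125.
4×G, 5×X, and 4×A: weight 66 ≤ 73, strength 4·8 + 5·11 + 4·10 = 127.
Best is 127.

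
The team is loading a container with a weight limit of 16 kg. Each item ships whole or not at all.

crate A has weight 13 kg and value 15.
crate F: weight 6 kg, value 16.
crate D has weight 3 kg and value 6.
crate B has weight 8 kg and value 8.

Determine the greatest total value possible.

24

This is a 0-1 knapsack instance.
Take crate F and crate B: weight 6 + 8 = 14 ≤ 16, value 16 + 8 = 24.
No other feasible combination does better.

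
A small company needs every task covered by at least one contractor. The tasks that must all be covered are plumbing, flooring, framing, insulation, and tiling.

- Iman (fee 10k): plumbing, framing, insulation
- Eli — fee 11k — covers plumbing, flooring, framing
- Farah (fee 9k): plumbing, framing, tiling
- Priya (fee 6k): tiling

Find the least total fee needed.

27

The greedy cost-per-new-task heuristic would pick Farah, Iman, and Eli for 30, but a cheaper cover exists.
Choose Iman, Eli, and Priya: together they cover plumbing, flooring, framing, insulation, tiling — every task.
Total fee: 10 + 11 + 6 = 27.
No cover costs less than 27.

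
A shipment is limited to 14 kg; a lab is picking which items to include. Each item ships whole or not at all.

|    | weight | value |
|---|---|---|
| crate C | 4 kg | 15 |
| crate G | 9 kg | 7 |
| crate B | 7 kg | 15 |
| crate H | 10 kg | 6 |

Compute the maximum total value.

30

Take crate C and crate B: weight 4 + 7 = 11 ≤ 14, value 15 + 15 = 30.
No other feasible combination does better.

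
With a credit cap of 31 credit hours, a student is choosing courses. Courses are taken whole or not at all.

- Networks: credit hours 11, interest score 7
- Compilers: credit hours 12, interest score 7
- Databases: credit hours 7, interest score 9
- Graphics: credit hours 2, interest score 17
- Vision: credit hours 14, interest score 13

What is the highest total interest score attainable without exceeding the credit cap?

Take Databases, Graphics, and Vision: credit hours 7 + 2 + 14 = 23 ≤ 31, interest score 9 + 17 + 13 = 39.
No other feasible combination does better.

39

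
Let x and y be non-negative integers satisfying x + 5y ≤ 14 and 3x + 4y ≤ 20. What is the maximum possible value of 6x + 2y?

The continuous relaxation peaks at (6.67, 0) with value 40.00; rounding to a feasible lattice point costs some objective.
(x,y)=(6,0): 1·6+5·0=6≤14, 3·6+4·0=18≤20, objective 36.
(x,y)=(5,1): 1·5+5·1=10≤14, 3·5+4·1=19≤20, objective 32.
(x,y)=(5,0): 1·5+5·0=5≤14, 3·5+4·0=15≤20, objective 30.
No feasible integer point exceeds 36.

36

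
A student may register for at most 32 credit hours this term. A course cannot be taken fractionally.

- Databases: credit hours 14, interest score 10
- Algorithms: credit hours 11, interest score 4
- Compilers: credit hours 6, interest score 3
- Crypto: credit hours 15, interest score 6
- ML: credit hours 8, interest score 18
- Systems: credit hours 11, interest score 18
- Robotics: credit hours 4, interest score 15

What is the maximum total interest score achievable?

54

ML + Systems + Robotics: credit hours 8 + 11 + 4 = 23 ≤ 32, interest score 18 + 18 + 15 = 51.
Compilers + ML + Systems + Robotics: credit hours 6 + 8 + 11 + 4 = 29 ≤ 32, interest score 3 + 18 + 18 + 15 = 54.
Databases + Compilers + ML + Robotics: credit hours 14 + 6 + 8 + 4 = 32 ≤ 32, interest score 10 + 3 + 18 + 15 = 46.
Best is Compilers, ML, Systems, and Robotics with total interest score 54.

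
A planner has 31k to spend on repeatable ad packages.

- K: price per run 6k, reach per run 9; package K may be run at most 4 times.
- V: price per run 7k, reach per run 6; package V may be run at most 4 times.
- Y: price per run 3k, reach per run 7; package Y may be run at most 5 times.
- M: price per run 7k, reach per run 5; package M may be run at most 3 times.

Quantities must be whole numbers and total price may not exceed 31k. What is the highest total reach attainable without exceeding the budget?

3×K and 4×Y: price 30 ≤ 31, reach 3·9 + 4·7 = 55.
2×K and 5×Y: price 27 ≤ 31, reach 2·9 + 5·7 = 53.
Best is 55.

55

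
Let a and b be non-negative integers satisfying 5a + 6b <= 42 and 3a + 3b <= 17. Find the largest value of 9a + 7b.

(a,b)=(5,0) is feasible, giving 45.
(a,b)=(4,1) is feasible, giving 43.
(a,b)=(4,0) is feasible, giving 36.
Maximum is 45 at (a,b)=(5,0).

45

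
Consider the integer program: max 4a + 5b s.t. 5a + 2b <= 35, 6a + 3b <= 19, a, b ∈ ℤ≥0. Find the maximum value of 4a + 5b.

30

(a,b)=(0,6): 5·0+2·6=12≤35, 6·0+3·6=18≤19, objective 30.
(a,b)=(0,5): 5·0+2·5=10≤35, 6·0+3·5=15≤19, objective 25.
The best lattice point is (0,6), giving 30.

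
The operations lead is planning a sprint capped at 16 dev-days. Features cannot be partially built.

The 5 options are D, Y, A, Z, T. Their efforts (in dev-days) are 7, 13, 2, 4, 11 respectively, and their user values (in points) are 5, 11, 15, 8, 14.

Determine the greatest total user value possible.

Treat it as a binary knapsack problem.
Allowing fractional choices, the relaxed optimum would be about 35.7, but features are indivisible.
A + T: effort 2 + 11 = 13 ≤ 16, user value 15 + 14 = 29.
D + A + Z: effort 7 + 2 + 4 = 13 ≤ 16, user value 5 + 15 + 8 = 28.
Y + A: effort 13 + 2 = 15 ≤ 16, user value 11 + 15 = 26.
Best is A and T with total user value 29.

29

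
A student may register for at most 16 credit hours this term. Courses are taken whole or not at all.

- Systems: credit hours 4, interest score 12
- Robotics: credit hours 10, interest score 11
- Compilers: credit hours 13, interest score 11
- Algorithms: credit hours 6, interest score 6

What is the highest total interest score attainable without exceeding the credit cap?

Systems + Robotics: credit hours 4 + 10 = 14 ≤ 16, interest score 12 + 11 = 23.
Robotics + Algorithms: credit hours 10 + 6 = 16 ≤ 16, interest score 11 + 6 = 17.
Systems + Algorithms: credit hours 4 + 6 = 10 ≤ 16, interest score 12 + 6 = 18.
Best is Systems and Robotics with total interest score 23.

23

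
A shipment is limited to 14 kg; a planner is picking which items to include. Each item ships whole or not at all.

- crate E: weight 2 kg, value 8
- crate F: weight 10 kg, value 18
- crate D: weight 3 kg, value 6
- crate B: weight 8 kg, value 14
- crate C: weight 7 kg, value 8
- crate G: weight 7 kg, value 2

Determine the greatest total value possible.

28

Treat it as a binary knapsack problem.
Take crate E, crate D, and crate B: weight 2 + 3 + 8 = 13 ≤ 14, value 8 + 6 + 14 = 28.
No other feasible combination does better.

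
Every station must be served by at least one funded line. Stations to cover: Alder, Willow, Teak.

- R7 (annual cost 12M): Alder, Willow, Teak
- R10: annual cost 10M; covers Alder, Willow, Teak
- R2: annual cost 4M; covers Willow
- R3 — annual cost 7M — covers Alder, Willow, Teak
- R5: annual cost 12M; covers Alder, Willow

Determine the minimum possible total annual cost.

7

R3 alone covers Alder, Willow, Teak — every station.
Total annual cost: 7.
No cover costs less than 7.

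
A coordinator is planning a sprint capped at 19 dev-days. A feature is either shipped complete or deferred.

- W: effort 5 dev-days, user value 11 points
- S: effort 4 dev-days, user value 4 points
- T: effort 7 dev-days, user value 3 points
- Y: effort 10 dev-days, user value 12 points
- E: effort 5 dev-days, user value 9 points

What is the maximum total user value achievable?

27

This is an integer program with binary decision variables.
Allowing fractional choices, the relaxed optimum would be about 30.8, but features are indivisible.
W + S + Y: effort 5 + 4 + 10 = 19 ≤ 19, user value 11 + 4 + 12 = 27.
W + S + E: effort 5 + 4 + 5 = 14 ≤ 19, user value 11 + 4 + 9 = 24.
S + Y + E: effort 4 + 10 + 5 = 19 ≤ 19, user value 4 + 12 + 9 = 25.
Best is W, S, and Y with total user value 27.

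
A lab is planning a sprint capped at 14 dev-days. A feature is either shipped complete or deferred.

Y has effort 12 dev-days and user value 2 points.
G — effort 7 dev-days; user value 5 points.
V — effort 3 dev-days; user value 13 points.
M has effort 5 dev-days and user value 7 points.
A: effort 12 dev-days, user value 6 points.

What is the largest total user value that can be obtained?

Allowing fractional choices, the relaxed optimum would be about 24.3, but features are indivisible.
V + M: effort 3 + 5 = 8 ≤ 14, user value 13 + 7 = 20.
G + V: effort 7 + 3 = 10 ≤ 14, user value 5 + 13 = 18.
Best is V and M with total user value 20.

20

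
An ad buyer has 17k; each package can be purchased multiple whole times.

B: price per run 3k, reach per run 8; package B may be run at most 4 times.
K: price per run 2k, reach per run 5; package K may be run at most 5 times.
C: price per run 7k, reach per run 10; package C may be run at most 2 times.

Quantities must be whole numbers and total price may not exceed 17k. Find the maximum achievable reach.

4×B and 2×K: price 16 ≤ 17, reach 4·8 + 2·5 = 42.
3×B and 4×K: price 17 ≤ 17, reach 3·8 + 4·5 = 44.
Best is 44.

44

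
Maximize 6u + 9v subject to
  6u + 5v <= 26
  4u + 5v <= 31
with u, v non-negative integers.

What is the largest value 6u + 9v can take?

45

The continuous relaxation peaks at (0, 5.2) with value 46.80; rounding to a feasible lattice point costs some objective.
(u,v)=(0,5) is feasible, giving 45.
(u,v)=(1,4) is feasible, giving 42.
The best lattice point is (0,5), giving 45.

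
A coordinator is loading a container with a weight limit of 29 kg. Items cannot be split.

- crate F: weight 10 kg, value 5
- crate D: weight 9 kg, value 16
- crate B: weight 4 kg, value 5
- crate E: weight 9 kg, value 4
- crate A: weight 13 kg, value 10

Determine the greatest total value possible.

This is a 0-1 knapsack instance.
crate D + crate A: weight 9 + 13 = 22 ≤ 29, value 16 + 10 = 26.
crate D + crate B + crate A: weight 9 + 4 + 13 = 26 ≤ 29, value 16 + 5 + 10 = 31.
crate F + crate D + crate B: weight 10 + 9 + 4 = 23 ≤ 29, value 5 + 16 + 5 = 26.
Best is crate D, crate B, and crate A with total value 31.

31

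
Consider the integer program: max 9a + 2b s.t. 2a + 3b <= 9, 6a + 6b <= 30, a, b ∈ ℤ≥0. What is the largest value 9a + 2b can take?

36

Relaxing integrality, the LP optimum is 40.50 at (a,b) = (4.5, 0), which is not an integer point.
(a,b)=(4,0): 2·4+3·0=8≤9, 6·4+6·0=24≤30, objective 36.
(a,b)=(3,1): 2·3+3·1=9≤9, 6·3+6·1=24≤30, objective 29.
(a,b)=(3,0): 2·3+3·0=6≤9, 6·3+6·0=18≤30, objective 27.
Maximum is 36 at (a,b)=(4,0).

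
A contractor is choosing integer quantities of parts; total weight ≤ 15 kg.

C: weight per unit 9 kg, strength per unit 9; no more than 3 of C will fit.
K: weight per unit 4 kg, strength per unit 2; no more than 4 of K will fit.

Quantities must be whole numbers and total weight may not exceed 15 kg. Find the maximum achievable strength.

This is a bounded integer knapsack.
1×C and 1×K: weight 13 ≤ 15, strength 1·9 + 1·2 = 11.
1×C: weight 9 ≤ 15, strength 1·9 = 9.
Best is 11.

11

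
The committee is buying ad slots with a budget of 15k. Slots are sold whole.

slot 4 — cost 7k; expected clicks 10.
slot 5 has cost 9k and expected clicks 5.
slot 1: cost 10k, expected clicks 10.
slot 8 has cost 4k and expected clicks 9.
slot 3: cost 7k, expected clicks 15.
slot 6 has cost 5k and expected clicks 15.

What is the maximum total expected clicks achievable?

Take slot 3 and slot 6: cost 7 + 5 = 12 ≤ 15, expected clicks 15 + 15 = 30.
No other feasible combination does better.

30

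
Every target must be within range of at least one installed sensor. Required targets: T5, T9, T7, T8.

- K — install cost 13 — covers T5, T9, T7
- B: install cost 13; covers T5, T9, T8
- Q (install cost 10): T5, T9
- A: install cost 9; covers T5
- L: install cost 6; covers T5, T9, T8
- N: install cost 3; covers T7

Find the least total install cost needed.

9

Choose L and N: together they cover T5, T9, T7, T8 — every target.
Total install cost: 6 + 3 = 9.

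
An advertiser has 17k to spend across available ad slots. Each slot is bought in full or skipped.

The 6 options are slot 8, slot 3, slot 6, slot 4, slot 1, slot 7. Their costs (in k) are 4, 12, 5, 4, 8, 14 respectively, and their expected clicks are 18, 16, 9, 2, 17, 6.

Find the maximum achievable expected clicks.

44

slot 8 + slot 1: cost 4 + 8 = 12 ≤ 17, expected clicks 18 + 17 = 35.
slot 8 + slot 6 + slot 1: cost 4 + 5 + 8 = 17 ≤ 17, expected clicks 18 + 9 + 17 = 44.
slot 8 + slot 4 + slot 1: cost 4 + 4 + 8 = 16 ≤ 17, expected clicks 18 + 2 + 17 = 37.
Best is slot 8, slot 6, and slot 1 with total expected clicks 44.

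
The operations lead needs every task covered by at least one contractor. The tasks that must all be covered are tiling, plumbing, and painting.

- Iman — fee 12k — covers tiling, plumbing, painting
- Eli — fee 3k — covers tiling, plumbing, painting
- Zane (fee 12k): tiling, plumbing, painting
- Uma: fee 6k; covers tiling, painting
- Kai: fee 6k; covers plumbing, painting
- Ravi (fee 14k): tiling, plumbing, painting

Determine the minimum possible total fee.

Eli alone covers tiling, plumbing, painting — every task.
Total fee: 3.

3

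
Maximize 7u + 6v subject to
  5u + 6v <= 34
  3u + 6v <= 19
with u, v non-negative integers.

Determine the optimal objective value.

Relaxing integrality, the LP optimum is 44.33 at (u,v) = (6.33, 0), which is not an integer point.
(u,v)=(6,0): 5·6+6·0=30≤34, 3·6+6·0=18≤19, objective 42.
(u,v)=(5,0): 5·5+6·0=25≤34, 3·5+6·0=15≤19, objective 35.
No feasible integer point exceeds 42.

42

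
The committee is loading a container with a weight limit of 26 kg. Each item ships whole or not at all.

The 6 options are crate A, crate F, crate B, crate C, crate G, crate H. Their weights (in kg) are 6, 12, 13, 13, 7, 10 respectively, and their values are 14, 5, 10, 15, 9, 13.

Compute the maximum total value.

38

This is an integer program with binary decision variables.
Allowing fractional choices, the relaxed optimum would be about 39.5, but items are indivisible.
crate A + crate G + crate H: weight 6 + 7 + 10 = 23 ≤ 26, value 14 + 9 + 13 = 36.
crate A + crate B + crate G: weight 6 + 13 + 7 = 26 ≤ 26, value 14 + 10 + 9 = 33.
crate A + crate C + crate G: weight 6 + 13 + 7 = 26 ≤ 26, value 14 + 15 + 9 = 38.
Best is crate A, crate C, and crate G with total value 38.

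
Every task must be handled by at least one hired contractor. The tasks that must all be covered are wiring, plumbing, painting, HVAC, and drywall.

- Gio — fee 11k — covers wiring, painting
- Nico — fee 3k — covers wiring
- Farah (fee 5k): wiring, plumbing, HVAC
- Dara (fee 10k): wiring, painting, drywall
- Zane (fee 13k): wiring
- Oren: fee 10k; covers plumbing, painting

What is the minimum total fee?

15

Choose Farah and Dara: together they cover wiring, plumbing, painting, HVAC, drywall — every task.
Total fee: 5 + 10 = 15.
No cover costs less than 15.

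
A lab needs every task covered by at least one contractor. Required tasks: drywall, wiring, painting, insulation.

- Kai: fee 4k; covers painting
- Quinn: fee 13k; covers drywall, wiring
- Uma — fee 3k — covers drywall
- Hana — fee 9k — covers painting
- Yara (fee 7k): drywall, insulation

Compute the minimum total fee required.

24

The greedy cost-per-new-task heuristic would pick Uma, Kai, Yara, and Quinn for 27, but a cheaper cover exists.
Choose Kai, Quinn, and Yara: together they cover drywall, wiring, painting, insulation — every task.
Total fee: 4 + 13 + 7 = 24.
No cover costs less than 24.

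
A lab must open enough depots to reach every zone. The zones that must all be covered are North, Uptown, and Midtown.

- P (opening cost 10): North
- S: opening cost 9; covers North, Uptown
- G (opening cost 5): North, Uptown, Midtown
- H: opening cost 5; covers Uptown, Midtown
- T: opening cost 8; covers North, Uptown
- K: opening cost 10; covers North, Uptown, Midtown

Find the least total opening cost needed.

5

G alone covers North, Uptown, Midtown — every zone.
Total opening cost: 5.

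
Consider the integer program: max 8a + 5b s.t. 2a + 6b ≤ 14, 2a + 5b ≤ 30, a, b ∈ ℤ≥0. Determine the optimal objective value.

(a,b)=(7,0): 2·7+6·0=14≤14, 2·7+5·0=14≤30, objective 56.
(a,b)=(6,0): 2·6+6·0=12≤14, 2·6+5·0=12≤30, objective 48.
Maximum is 56 at (a,b)=(7,0).

56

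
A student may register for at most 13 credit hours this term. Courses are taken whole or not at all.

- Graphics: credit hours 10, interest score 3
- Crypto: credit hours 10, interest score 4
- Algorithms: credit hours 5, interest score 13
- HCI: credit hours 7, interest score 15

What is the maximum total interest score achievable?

Allowing fractional choices, the relaxed optimum would be about 28.4, but courses are indivisible.
Algorithms + HCI: credit hours 5 + 7 = 12 ≤ 13, interest score 13 + 15 = 28.
HCI: credit hours 7 ≤ 13, interest score 15.
Best is Algorithms and HCI with total interest score 28.

28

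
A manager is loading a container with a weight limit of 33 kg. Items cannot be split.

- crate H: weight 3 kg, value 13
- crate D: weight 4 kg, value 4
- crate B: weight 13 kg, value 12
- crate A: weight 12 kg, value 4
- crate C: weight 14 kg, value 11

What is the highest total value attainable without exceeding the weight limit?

36

Treat it as a binary knapsack problem.
Allowing fractional choices, the relaxed optimum would be about 39.2, but items are indivisible.
crate H + crate D + crate B + crate A: weight 3 + 4 + 13 + 12 = 32 ≤ 33, value 13 + 4 + 12 + 4 = 33.
crate H + crate B + crate C: weight 3 + 13 + 14 = 30 ≤ 33, value 13 + 12 + 11 = 36.
Best is crate H, crate B, and crate C with total value 36.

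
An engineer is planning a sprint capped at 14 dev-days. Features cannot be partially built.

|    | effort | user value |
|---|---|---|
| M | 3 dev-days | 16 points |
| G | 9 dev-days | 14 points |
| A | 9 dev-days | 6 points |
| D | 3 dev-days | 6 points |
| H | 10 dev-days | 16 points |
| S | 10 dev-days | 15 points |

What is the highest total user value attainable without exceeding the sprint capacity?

32

This is a 0-1 knapsack instance.
Take M and H: effort 3 + 10 = 13 ≤ 14, user value 16 + 16 = 32.
No other feasible combination does better.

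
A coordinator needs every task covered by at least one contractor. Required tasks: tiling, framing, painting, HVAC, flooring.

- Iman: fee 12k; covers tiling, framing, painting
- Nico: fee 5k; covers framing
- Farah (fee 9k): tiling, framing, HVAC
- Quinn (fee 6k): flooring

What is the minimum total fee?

27

Choose Iman, Farah, and Quinn: together they cover tiling, framing, painting, HVAC, flooring — every task.
Total fee: 12 + 9 + 6 = 27.
No cover costs less than 27.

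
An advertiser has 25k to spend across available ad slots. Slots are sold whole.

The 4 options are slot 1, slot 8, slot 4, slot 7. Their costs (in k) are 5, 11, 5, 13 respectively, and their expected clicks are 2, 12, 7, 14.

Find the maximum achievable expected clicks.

26

slot 1 + slot 4 + slot 7: cost 5 + 5 + 13 = 23 ≤ 25, expected clicks 2 + 7 + 14 = 23.
slot 8 + slot 7: cost 11 + 13 = 24 ≤ 25, expected clicks 12 + 14 = 26.
slot 4 + slot 7: cost 5 + 13 = 18 ≤ 25, expected clicks 7 + 14 = 21.
Best is slot 8 and slot 7 with total expected clicks 26.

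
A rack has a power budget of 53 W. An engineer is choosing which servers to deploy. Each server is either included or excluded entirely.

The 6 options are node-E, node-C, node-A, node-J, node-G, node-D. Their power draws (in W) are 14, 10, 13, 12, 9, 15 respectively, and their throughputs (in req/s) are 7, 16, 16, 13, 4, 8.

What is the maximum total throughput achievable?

Take node-C, node-A, node-J, and node-D: power draw 10 + 13 + 12 + 15 = 50 ≤ 53, throughput 16 + 16 + 13 + 8 = 53.
No other feasible combination does better.

53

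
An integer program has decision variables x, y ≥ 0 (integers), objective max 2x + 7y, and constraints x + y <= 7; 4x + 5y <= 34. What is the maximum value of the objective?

44

(x,y)=(1,6) is feasible, giving 44.
(x,y)=(0,6) is feasible, giving 42.
No feasible integer point exceeds 44.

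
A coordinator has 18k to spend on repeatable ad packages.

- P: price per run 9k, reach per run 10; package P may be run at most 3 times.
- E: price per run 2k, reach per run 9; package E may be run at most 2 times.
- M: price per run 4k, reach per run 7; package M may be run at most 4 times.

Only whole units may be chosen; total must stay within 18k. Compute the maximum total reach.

E has the best ratio (9/2); taking only E gives at most 2×9 = 18 (stopped by the supply cap of 2).
Mixing does better — 2×E and 3×M: price 16 ≤ 18, reach 2·9 + 3·7 = 39.

39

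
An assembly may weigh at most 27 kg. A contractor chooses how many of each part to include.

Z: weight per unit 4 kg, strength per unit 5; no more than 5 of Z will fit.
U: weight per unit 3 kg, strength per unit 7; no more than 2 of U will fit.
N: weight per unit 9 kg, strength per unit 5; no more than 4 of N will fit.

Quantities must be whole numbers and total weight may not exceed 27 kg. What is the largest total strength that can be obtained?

39

Take 5×Z and 2×U: weight 26 ≤ 27, strength 5·5 + 2·7 = 39.
U has the best ratio (7/3) and is taken to its limit of 2; remaining capacity is filled optimally with the others.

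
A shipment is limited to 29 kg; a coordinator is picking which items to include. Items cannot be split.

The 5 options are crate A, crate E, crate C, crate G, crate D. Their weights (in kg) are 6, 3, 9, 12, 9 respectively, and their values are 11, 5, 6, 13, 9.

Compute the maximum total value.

crate A + crate E + crate C + crate D: weight 6 + 3 + 9 + 9 = 27 ≤ 29, value 11 + 5 + 6 + 9 = 31.
crate A + crate C + crate G: weight 6 + 9 + 12 = 27 ≤ 29, value 11 + 6 + 13 = 30.
crate A + crate G + crate D: weight 6 + 12 + 9 = 27 ≤ 29, value 11 + 13 + 9 = 33.
Best is crate A, crate G, and crate D with total value 33.

33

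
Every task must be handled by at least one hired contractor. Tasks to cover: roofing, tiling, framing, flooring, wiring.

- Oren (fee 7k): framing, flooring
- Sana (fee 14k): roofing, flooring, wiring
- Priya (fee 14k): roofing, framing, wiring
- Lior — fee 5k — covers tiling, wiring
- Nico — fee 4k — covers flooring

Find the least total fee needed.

23

Choose Priya, Lior, and Nico: together they cover roofing, tiling, framing, flooring, wiring — every task.
Total fee: 14 + 5 + 4 = 23.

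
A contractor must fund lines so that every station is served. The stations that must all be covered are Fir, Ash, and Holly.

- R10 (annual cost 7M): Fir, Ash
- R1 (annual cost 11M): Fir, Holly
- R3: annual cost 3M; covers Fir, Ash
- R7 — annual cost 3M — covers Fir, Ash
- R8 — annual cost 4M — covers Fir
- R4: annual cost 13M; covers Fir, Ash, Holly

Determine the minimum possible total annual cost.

13

The greedy cost-per-new-station heuristic would pick R3 and R1 for 14, but a cheaper cover exists.
R4 alone covers Fir, Ash, Holly — every station.
Total annual cost: 13.
No cover costs less than 13.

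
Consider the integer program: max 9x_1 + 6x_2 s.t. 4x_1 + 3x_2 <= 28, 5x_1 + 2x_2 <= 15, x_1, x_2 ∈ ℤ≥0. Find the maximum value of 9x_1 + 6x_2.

42

The continuous relaxation peaks at (0, 7.5) with value 45.00; rounding to a feasible lattice point costs some objective.
(x_1,x_2)=(0,7): 4·0+3·7=21≤28, 5·0+2·7=14≤15, objective 42.
(x_1,x_2)=(0,6): 4·0+3·6=18≤28, 5·0+2·6=12≤15, objective 36.
The best lattice point is (0,7), giving 42.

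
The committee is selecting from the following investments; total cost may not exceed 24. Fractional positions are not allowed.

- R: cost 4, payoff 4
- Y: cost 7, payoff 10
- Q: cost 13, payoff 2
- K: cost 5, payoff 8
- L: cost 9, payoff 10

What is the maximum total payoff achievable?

R + Y + K: cost 4 + 7 + 5 = 16 ≤ 24, payoff 4 + 10 + 8 = 22.
R + Y + L: cost 4 + 7 + 9 = 20 ≤ 24, payoff 4 + 10 + 10 = 24.
Y + K + L: cost 7 + 5 + 9 = 21 ≤ 24, payoff 10 + 8 + 10 = 28.
Best is Y, K, and L with total payoff 28.

28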